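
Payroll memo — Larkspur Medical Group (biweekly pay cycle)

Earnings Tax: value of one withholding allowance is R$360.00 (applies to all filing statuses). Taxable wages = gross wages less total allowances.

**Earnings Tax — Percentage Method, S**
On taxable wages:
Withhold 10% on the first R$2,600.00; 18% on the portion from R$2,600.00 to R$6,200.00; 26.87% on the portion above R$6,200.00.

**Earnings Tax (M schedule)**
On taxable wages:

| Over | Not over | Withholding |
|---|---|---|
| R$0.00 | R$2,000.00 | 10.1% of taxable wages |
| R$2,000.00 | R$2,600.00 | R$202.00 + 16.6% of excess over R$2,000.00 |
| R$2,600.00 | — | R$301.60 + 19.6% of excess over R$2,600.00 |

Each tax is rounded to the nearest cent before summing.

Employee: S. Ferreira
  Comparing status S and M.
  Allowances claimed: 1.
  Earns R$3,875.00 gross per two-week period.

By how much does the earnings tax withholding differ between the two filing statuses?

R$56.24

Earnings Tax (S): taxable = R$3,875.00 − 1×R$360.00 = R$3,515.00
  R$260.00 + 18% × (R$3,515.00 − R$2,600.00) = R$260.00 + 18% × R$915.00 = R$424.70
Earnings Tax (M): taxable = R$3,875.00 − 1×R$360.00 = R$3,515.00
  R$301.60 + 19.6% × (R$3,515.00 − R$2,600.00) = R$301.60 + 19.6% × R$915.00 = R$480.94
Difference: |R$424.70 − R$480.94| = R$56.24 (higher under M)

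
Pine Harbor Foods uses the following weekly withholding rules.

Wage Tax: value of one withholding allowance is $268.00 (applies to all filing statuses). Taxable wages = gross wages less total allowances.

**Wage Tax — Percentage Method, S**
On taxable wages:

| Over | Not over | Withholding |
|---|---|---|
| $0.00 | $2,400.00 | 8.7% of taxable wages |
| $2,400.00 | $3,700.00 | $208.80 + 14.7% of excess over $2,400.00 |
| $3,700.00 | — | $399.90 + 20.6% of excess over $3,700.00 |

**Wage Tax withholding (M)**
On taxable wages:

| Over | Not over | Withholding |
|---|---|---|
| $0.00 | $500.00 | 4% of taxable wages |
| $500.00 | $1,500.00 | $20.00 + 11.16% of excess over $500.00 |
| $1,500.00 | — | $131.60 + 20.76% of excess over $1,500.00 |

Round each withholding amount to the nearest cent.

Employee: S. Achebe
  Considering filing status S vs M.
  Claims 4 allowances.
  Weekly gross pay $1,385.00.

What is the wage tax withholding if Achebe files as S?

$27.23

Wage Tax (S): taxable = $1,385.00 − 4×$268.00 = $313.00
  8.7% × $313.00 = $27.23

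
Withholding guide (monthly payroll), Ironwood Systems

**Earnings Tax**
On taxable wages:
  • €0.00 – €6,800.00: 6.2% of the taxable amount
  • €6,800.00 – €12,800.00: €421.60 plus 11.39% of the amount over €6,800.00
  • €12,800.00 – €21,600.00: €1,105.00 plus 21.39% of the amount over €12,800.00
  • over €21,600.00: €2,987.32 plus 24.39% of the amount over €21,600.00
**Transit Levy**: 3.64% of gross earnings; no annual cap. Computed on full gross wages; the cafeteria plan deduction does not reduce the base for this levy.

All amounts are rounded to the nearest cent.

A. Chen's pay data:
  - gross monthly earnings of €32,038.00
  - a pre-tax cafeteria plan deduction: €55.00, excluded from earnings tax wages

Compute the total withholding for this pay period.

Earnings Tax: taxable = €32,038.00 − €55.00 = €31,983.00
  €2,987.32 + 24.39% × (€31,983.00 − €21,600.00) = €2,987.32 + 24.39% × €10,383.00 = €5,519.73
Transit Levy: 3.64% × €32,038.00 = €1,166.18
Total: €5,519.73 + €1,166.18 = €6,685.91

€6,685.91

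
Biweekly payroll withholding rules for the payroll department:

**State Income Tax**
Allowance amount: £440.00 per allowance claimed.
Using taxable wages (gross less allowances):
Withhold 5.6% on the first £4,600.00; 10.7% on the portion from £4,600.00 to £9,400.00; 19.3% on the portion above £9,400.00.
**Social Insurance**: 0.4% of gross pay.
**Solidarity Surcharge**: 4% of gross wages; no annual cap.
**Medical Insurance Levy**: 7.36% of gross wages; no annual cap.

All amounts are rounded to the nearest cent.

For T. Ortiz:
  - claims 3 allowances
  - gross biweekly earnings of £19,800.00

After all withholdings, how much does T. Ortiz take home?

State Income Tax: taxable = £19,800.00 − 3×£440.00 = £18,480.00
  £771.20 + 19.3% × (£18,480.00 − £9,400.00) = £771.20 + 19.3% × £9,080.00 = £2,523.64
Social Insurance: 0.4% × £19,800.00 = £79.20
Solidarity Surcharge: 4% × £19,800.00 = £792.00
Medical Insurance Levy: 7.36% × £19,800.00 = £1,457.28
Total withheld: £2,523.64 + £79.20 + £792.00 + £1,457.28 = £4,852.12
Net pay: £19,800.00 − £4,852.12 = £14,947.88

£14,947.88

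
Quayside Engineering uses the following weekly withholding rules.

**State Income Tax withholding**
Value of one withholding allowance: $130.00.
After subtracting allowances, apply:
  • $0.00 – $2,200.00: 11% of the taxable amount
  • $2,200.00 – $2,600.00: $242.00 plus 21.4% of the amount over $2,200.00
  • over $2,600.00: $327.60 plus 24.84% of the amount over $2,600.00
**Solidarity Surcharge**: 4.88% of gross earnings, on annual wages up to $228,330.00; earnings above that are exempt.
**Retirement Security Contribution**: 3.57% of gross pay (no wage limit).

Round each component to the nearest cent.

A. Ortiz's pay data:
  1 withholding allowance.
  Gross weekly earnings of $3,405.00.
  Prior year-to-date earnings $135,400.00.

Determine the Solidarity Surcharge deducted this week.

Solidarity Surcharge: 4.88% × $3,405.00 = $166.16

$166.16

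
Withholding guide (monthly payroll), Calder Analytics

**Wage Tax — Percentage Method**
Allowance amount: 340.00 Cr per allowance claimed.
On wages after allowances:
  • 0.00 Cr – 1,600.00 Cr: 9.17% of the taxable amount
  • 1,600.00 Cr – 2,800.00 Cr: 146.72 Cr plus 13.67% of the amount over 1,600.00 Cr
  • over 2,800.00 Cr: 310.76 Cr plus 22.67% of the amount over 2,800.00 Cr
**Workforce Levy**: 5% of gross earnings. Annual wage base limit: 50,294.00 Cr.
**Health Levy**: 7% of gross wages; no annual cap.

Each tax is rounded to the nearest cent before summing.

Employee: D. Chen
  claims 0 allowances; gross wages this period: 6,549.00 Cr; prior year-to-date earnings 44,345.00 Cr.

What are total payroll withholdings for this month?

Wage Tax: taxable = 6,549.00 Cr
  310.76 Cr + 22.67% × (6,549.00 Cr − 2,800.00 Cr) = 310.76 Cr + 22.67% × 3,749.00 Cr = 1,160.66 Cr
Workforce Levy: cap 50,294.00 Cr − YTD 44,345.00 Cr = 5,949.00 Cr subject; 5% × 5,949.00 Cr = 297.45 Cr
Health Levy: 7% × 6,549.00 Cr = 458.43 Cr
Total: 1,160.66 Cr + 297.45 Cr + 458.43 Cr = 1,916.54 Cr

1,916.54 Cr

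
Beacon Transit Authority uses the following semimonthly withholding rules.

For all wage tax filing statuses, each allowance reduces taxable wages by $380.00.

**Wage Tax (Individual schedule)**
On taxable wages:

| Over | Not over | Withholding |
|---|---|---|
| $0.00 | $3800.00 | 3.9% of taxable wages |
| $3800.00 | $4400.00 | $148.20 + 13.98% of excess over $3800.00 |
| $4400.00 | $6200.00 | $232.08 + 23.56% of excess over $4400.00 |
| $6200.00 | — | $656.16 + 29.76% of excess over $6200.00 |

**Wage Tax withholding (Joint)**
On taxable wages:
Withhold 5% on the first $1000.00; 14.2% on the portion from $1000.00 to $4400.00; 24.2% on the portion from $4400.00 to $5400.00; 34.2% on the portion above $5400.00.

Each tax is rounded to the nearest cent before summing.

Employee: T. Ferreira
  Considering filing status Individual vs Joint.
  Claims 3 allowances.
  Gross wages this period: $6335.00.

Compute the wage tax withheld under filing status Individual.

Wage Tax (Individual): taxable = $6335.00 − 3×$380.00 = $5195.00
  $232.08 + 23.56% × ($5195.00 − $4400.00) = $232.08 + 23.56% × $795.00 = $419.38

$419.38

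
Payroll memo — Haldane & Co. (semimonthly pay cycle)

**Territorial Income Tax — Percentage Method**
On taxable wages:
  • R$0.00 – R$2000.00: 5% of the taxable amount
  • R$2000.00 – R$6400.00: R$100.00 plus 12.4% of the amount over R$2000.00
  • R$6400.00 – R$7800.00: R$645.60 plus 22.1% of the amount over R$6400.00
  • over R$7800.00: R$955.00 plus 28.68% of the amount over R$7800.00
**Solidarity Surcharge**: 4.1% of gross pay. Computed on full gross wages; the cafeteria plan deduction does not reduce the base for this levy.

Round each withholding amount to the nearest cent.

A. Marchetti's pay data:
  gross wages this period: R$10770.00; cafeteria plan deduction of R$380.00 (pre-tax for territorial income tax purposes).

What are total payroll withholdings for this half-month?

Territorial Income Tax: taxable = R$10770.00 − R$380.00 = R$10390.00
  R$955.00 + 28.68% × (R$10390.00 − R$7800.00) = R$955.00 + 28.68% × R$2590.00 = R$1697.81
Solidarity Surcharge: 4.1% × R$10770.00 = R$441.57
Total: R$1697.81 + R$441.57 = R$2139.38

R$2139.38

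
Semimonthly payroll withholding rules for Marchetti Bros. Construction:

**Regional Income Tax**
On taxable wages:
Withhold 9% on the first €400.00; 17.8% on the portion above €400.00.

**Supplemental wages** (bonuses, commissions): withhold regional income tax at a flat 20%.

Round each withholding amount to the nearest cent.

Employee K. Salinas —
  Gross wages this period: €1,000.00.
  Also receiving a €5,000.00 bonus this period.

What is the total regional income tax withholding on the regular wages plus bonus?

€1,142.80

Regional Income Tax: taxable = €1,000.00
  €36.00 + 17.8% × (€1,000.00 − €400.00) = €36.00 + 17.8% × €600.00 = €142.80
Supplemental (20% flat on bonus): 20% × €5,000.00 = €1,000.00
Total regional income tax: €142.80 + €1,000.00 = €1,142.80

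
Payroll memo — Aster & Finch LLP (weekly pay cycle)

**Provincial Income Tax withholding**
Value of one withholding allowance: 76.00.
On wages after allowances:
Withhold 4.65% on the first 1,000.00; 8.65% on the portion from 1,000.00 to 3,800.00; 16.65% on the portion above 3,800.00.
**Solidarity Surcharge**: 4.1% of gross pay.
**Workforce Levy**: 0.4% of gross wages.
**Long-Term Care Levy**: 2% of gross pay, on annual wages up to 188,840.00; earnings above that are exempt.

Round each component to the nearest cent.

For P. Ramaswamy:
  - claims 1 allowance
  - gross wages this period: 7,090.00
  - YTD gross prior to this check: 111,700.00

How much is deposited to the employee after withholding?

5,805.32

Provincial Income Tax: taxable = 7,090.00 − 1×76.00 = 7,014.00
  288.70 + 16.65% × (7,014.00 − 3,800.00) = 288.70 + 16.65% × 3,214.00 = 823.83
Solidarity Surcharge: 4.1% × 7,090.00 = 290.69
Workforce Levy: 0.4% × 7,090.00 = 28.36
Long-Term Care Levy: 2% × 7,090.00 = 141.80
Total withheld: 823.83 + 290.69 + 28.36 + 141.80 = 1,284.68
Net pay: 7,090.00 − 1,284.68 = 5,805.32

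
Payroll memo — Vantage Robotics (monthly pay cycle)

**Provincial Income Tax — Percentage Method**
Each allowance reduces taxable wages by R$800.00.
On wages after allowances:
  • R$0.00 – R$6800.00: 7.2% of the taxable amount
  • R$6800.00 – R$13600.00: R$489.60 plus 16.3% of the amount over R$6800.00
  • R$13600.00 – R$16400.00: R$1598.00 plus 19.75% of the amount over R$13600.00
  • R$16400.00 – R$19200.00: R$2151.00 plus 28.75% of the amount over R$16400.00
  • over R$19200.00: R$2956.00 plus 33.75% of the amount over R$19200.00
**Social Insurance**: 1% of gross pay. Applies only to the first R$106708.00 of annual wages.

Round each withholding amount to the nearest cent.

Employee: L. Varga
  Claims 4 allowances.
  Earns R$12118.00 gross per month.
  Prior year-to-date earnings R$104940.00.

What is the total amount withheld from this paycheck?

Provincial Income Tax: taxable = R$12118.00 − 4×R$800.00 = R$8918.00
  R$489.60 + 16.3% × (R$8918.00 − R$6800.00) = R$489.60 + 16.3% × R$2118.00 = R$834.83
Social Insurance: cap R$106708.00 − YTD R$104940.00 = R$1768.00 subject; 1% × R$1768.00 = R$17.68
Total: R$834.83 + R$17.68 = R$852.51

R$852.51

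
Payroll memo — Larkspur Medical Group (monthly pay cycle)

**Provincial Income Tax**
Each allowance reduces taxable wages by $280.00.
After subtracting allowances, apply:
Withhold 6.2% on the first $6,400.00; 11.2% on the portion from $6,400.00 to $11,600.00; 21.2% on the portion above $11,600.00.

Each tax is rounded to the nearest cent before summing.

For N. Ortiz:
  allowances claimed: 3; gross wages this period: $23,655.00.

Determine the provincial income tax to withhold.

$3,356.78

Provincial Income Tax: taxable = $23,655.00 − 3×$280.00 = $22,815.00
  $979.20 + 21.2% × ($22,815.00 − $11,600.00) = $979.20 + 21.2% × $11,215.00 = $3,356.78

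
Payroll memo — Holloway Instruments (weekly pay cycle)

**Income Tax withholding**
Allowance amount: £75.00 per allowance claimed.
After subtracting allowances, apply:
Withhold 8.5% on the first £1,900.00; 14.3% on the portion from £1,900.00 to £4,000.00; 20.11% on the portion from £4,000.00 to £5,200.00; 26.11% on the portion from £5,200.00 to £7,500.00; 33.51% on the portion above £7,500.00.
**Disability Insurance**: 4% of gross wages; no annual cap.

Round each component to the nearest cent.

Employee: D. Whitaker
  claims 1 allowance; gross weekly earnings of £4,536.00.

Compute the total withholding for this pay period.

Income Tax: taxable = £4,536.00 − 1×£75.00 = £4,461.00
  £461.80 + 20.11% × (£4,461.00 − £4,000.00) = £461.80 + 20.11% × £461.00 = £554.51
Disability Insurance: 4% × £4,536.00 = £181.44
Total: £554.51 + £181.44 = £735.95

£735.95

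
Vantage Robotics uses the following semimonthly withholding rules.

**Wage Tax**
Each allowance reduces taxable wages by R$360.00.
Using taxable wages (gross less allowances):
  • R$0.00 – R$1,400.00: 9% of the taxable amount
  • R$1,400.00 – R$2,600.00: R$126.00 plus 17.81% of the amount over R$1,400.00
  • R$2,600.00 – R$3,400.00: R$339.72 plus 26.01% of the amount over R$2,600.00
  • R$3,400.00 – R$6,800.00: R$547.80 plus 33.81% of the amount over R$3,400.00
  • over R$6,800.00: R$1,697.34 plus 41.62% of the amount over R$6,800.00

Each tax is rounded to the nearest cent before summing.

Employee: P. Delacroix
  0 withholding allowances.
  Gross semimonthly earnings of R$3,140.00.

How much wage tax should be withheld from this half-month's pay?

Wage Tax: taxable = R$3,140.00
  R$339.72 + 26.01% × (R$3,140.00 − R$2,600.00) = R$339.72 + 26.01% × R$540.00 = R$480.17

R$480.17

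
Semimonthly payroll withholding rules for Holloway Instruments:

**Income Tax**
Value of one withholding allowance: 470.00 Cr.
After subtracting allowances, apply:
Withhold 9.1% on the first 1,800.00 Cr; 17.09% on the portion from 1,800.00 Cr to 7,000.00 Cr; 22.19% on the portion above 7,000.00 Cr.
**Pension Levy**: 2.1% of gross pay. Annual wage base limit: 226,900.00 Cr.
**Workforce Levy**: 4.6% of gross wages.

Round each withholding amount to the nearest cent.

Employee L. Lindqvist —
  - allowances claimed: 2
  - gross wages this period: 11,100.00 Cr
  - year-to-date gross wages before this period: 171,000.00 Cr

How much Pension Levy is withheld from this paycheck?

233.10 Cr

Pension Levy: 2.1% × 11,100.00 Cr = 233.10 Cr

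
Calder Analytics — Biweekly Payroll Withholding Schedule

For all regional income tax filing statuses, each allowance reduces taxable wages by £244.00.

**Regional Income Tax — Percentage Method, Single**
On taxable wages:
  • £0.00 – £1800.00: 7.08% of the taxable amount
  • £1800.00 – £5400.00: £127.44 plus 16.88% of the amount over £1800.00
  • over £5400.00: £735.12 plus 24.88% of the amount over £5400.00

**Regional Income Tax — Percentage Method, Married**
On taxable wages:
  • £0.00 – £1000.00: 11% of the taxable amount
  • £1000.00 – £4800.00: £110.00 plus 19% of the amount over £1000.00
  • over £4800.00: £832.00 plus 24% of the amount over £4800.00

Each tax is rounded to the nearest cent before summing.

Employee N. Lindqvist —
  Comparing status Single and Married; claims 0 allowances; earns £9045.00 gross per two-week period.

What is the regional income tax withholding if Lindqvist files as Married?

£1850.80

Regional Income Tax (Married): taxable = £9045.00
  £832.00 + 24% × (£9045.00 − £4800.00) = £832.00 + 24% × £4245.00 = £1850.80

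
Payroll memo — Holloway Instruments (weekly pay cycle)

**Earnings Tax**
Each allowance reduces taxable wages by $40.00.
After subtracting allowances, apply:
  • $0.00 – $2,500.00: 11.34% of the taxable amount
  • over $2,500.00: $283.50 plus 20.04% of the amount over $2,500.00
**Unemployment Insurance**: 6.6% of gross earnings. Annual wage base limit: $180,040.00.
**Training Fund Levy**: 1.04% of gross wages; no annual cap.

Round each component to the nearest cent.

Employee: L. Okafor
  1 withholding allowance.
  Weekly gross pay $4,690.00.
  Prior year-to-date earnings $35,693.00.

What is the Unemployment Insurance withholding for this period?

$309.54

Unemployment Insurance: 6.6% × $4,690.00 = $309.54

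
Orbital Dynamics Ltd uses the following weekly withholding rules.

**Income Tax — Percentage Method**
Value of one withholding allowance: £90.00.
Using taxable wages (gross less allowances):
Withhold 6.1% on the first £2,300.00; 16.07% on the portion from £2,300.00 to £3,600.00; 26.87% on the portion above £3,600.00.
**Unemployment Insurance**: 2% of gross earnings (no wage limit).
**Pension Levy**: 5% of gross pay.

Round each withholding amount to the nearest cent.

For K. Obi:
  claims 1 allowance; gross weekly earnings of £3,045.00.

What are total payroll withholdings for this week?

Income Tax: taxable = £3,045.00 − 1×£90.00 = £2,955.00
  £140.30 + 16.07% × (£2,955.00 − £2,300.00) = £140.30 + 16.07% × £655.00 = £245.56
Unemployment Insurance: 2% × £3,045.00 = £60.90
Pension Levy: 5% × £3,045.00 = £152.25
Total: £245.56 + £60.90 + £152.25 = £458.71

£458.71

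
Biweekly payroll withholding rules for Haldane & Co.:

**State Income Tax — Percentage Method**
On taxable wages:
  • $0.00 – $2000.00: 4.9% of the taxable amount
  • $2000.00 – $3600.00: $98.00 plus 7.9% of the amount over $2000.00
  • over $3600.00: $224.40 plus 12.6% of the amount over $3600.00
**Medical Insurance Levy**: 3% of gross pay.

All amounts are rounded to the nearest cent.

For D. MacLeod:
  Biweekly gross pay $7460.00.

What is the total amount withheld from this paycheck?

$934.56

State Income Tax: taxable = $7460.00
  $224.40 + 12.6% × ($7460.00 − $3600.00) = $224.40 + 12.6% × $3860.00 = $710.76
Medical Insurance Levy: 3% × $7460.00 = $223.80
Total: $710.76 + $223.80 = $934.56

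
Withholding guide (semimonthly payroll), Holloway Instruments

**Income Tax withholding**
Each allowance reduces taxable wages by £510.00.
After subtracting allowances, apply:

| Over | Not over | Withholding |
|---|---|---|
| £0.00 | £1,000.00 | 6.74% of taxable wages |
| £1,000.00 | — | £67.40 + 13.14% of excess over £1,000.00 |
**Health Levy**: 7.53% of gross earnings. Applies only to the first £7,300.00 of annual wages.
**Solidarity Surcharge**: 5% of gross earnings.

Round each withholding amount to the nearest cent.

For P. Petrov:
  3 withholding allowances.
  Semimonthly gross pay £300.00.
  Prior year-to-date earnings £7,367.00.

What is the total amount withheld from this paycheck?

£15.00

Income Tax: taxable = £300.00 − 3×£510.00 = £-1,230.00
  Taxable ≤ 0 → £0.00
Health Levy: YTD £7,367.00 ≥ cap £7,300.00 → £0.00
Solidarity Surcharge: 5% × £300.00 = £15.00
Total: £0.00 + £0.00 + £15.00 = £15.00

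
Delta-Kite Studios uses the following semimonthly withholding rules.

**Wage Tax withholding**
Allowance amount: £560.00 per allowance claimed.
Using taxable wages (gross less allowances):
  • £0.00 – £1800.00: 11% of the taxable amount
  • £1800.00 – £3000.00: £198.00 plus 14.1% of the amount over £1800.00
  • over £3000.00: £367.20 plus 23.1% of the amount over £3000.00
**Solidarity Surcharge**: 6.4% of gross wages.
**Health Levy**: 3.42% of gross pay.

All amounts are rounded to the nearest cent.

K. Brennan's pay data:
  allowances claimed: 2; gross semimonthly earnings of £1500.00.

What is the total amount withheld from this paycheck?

£189.10

Wage Tax: taxable = £1500.00 − 2×£560.00 = £380.00
  11% × £380.00 = £41.80
Solidarity Surcharge: 6.4% × £1500.00 = £96.00
Health Levy: 3.42% × £1500.00 = £51.30
Total: £41.80 + £96.00 + £51.30 = £189.10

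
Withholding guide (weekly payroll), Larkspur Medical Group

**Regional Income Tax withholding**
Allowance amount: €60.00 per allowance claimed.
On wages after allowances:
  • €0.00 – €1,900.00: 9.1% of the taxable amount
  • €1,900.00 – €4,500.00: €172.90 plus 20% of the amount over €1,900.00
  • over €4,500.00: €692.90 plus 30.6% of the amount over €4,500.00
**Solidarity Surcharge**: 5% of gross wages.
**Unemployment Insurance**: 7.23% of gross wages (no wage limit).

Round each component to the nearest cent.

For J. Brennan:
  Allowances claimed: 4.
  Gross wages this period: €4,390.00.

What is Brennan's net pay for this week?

€3,230.20

Regional Income Tax: taxable = €4,390.00 − 4×€60.00 = €4,150.00
  €172.90 + 20% × (€4,150.00 − €1,900.00) = €172.90 + 20% × €2,250.00 = €622.90
Solidarity Surcharge: 5% × €4,390.00 = €219.50
Unemployment Insurance: 7.23% × €4,390.00 = €317.40
Total withheld: €622.90 + €219.50 + €317.40 = €1,159.80
Net pay: €4,390.00 − €1,159.80 = €3,230.20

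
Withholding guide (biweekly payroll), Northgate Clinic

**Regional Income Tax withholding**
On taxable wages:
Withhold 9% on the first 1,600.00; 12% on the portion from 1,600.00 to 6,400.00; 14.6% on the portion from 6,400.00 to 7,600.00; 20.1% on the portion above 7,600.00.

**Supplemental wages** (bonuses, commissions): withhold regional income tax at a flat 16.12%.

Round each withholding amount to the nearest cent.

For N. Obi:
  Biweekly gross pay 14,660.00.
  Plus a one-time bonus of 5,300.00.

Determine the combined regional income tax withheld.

3,168.62

Regional Income Tax: taxable = 14,660.00
  895.20 + 20.1% × (14,660.00 − 7,600.00) = 895.20 + 20.1% × 7,060.00 = 2,314.26
Supplemental (16.12% flat on bonus): 16.12% × 5,300.00 = 854.36
Total regional income tax: 2,314.26 + 854.36 = 3,168.62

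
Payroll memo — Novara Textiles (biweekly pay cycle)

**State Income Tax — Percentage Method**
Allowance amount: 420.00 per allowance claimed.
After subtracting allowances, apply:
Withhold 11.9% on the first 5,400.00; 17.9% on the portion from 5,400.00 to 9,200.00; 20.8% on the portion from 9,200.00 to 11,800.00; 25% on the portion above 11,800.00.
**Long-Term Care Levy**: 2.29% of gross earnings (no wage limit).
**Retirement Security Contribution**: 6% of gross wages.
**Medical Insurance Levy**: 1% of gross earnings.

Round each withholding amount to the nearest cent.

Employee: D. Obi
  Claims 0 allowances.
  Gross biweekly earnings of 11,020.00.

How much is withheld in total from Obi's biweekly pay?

2,725.12

State Income Tax: taxable = 11,020.00
  1,322.80 + 20.8% × (11,020.00 − 9,200.00) = 1,322.80 + 20.8% × 1,820.00 = 1,701.36
Long-Term Care Levy: 2.29% × 11,020.00 = 252.36
Retirement Security Contribution: 6% × 11,020.00 = 661.20
Medical Insurance Levy: 1% × 11,020.00 = 110.20
Total: 1,701.36 + 252.36 + 661.20 + 110.20 = 2,725.12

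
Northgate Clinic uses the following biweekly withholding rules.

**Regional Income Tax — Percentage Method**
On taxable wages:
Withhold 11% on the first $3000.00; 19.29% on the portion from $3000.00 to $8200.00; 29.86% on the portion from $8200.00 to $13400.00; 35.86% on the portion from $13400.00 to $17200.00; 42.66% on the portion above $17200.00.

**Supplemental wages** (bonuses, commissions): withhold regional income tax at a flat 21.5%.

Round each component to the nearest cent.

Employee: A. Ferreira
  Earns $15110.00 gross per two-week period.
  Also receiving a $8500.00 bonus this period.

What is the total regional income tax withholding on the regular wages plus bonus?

$5326.51

Regional Income Tax: taxable = $15110.00
  $2885.80 + 35.86% × ($15110.00 − $13400.00) = $2885.80 + 35.86% × $1710.00 = $3499.01
Supplemental (21.5% flat on bonus): 21.5% × $8500.00 = $1827.50
Total regional income tax: $3499.01 + $1827.50 = $5326.51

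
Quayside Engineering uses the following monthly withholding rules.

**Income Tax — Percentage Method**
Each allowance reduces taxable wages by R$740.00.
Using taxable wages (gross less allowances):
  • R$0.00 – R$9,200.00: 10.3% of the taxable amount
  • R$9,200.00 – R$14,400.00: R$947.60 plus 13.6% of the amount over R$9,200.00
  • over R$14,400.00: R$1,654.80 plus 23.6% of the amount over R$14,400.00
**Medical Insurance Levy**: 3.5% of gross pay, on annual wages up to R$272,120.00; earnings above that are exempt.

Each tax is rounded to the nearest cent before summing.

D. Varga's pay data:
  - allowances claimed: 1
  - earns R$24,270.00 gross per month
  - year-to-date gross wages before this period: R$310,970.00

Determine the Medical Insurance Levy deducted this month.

R$0.00

Medical Insurance Levy: YTD R$310,970.00 ≥ cap R$272,120.00 → R$0.00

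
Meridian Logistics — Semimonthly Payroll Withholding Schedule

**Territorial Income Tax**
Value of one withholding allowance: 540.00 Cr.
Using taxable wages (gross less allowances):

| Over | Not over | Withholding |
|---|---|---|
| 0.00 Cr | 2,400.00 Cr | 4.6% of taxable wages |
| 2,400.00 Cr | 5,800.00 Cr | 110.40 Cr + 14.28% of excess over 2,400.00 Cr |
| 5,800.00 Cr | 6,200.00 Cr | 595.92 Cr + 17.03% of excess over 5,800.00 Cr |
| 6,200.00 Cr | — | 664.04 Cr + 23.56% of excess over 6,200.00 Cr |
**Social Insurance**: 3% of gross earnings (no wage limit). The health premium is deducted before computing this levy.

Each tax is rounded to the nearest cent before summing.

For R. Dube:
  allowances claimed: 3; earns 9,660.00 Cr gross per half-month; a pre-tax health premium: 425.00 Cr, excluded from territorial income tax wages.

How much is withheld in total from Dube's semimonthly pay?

1,274.46 Cr

Territorial Income Tax: taxable = 9,660.00 Cr − 425.00 Cr − 3×540.00 Cr = 7,615.00 Cr
  664.04 Cr + 23.56% × (7,615.00 Cr − 6,200.00 Cr) = 664.04 Cr + 23.56% × 1,415.00 Cr = 997.41 Cr
Social Insurance: 3% × 9,235.00 Cr = 277.05 Cr
Total: 997.41 Cr + 277.05 Cr = 1,274.46 Cr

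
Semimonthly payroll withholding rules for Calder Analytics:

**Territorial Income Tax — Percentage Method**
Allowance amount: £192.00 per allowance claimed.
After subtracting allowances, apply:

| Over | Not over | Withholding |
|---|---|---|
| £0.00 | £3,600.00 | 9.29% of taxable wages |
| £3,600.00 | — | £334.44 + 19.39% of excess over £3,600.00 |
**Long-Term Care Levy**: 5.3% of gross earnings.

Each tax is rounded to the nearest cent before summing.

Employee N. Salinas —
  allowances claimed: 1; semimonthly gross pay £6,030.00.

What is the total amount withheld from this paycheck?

Territorial Income Tax: taxable = £6,030.00 − 1×£192.00 = £5,838.00
  £334.44 + 19.39% × (£5,838.00 − £3,600.00) = £334.44 + 19.39% × £2,238.00 = £768.39
Long-Term Care Levy: 5.3% × £6,030.00 = £319.59
Total: £768.39 + £319.59 = £1,087.98

£1,087.98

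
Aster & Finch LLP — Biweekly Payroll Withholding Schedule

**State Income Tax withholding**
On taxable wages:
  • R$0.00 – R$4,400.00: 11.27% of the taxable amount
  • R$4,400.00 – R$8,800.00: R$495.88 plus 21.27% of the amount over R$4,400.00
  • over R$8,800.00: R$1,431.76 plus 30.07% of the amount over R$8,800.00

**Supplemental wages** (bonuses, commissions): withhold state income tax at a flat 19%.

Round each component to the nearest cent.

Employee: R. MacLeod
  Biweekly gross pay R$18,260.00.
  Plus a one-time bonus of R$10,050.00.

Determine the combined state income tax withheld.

State Income Tax: taxable = R$18,260.00
  R$1,431.76 + 30.07% × (R$18,260.00 − R$8,800.00) = R$1,431.76 + 30.07% × R$9,460.00 = R$4,276.38
Supplemental (19% flat on bonus): 19% × R$10,050.00 = R$1,909.50
Total state income tax: R$4,276.38 + R$1,909.50 = R$6,185.88

R$6,185.88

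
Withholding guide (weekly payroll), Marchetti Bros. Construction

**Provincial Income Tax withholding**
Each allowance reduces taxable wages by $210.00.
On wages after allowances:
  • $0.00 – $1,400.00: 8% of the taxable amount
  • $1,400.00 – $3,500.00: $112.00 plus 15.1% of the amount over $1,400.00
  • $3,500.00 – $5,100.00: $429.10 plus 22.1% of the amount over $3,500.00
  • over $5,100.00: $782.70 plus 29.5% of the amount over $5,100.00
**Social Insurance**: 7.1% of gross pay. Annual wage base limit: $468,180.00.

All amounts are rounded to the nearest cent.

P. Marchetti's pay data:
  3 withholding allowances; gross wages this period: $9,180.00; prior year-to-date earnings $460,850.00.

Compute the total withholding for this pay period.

$2,320.88

Provincial Income Tax: taxable = $9,180.00 − 3×$210.00 = $8,550.00
  $782.70 + 29.5% × ($8,550.00 − $5,100.00) = $782.70 + 29.5% × $3,450.00 = $1,800.45
Social Insurance: cap $468,180.00 − YTD $460,850.00 = $7,330.00 subject; 7.1% × $7,330.00 = $520.43
Total: $1,800.45 + $520.43 = $2,320.88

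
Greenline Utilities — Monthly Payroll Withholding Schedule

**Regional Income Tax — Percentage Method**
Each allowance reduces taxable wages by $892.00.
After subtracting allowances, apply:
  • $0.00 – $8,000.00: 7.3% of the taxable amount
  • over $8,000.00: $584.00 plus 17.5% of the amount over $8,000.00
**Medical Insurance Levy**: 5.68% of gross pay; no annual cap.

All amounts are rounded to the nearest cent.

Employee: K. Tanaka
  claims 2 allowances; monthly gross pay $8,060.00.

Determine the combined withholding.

$915.96

Regional Income Tax: taxable = $8,060.00 − 2×$892.00 = $6,276.00
  7.3% × $6,276.00 = $458.15
Medical Insurance Levy: 5.68% × $8,060.00 = $457.81
Total: $458.15 + $457.81 = $915.96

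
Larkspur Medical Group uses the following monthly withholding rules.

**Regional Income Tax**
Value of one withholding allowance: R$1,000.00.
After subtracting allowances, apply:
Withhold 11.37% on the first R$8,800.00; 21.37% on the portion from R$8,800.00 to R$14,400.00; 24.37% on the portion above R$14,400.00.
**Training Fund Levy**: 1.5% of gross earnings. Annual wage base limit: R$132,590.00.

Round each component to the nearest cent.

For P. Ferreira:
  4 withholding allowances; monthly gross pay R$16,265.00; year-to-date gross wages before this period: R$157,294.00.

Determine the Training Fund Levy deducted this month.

Training Fund Levy: YTD R$157,294.00 ≥ cap R$132,590.00 → R$0.00

R$0.00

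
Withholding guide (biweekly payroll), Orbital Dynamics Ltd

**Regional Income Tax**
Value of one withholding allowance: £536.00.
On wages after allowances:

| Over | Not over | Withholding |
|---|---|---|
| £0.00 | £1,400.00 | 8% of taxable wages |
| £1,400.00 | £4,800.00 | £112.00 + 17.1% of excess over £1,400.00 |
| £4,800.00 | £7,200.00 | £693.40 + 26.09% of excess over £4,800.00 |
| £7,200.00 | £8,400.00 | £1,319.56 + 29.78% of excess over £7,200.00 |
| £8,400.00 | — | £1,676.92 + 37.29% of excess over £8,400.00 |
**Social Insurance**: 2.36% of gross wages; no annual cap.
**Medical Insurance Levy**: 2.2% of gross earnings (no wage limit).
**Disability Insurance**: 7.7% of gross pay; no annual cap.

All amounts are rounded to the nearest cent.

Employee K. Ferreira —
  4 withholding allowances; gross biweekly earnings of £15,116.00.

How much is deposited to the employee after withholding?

£9,880.96

Regional Income Tax: taxable = £15,116.00 − 4×£536.00 = £12,972.00
  £1,676.92 + 37.29% × (£12,972.00 − £8,400.00) = £1,676.92 + 37.29% × £4,572.00 = £3,381.82
Social Insurance: 2.36% × £15,116.00 = £356.74
Medical Insurance Levy: 2.2% × £15,116.00 = £332.55
Disability Insurance: 7.7% × £15,116.00 = £1,163.93
Total withheld: £3,381.82 + £356.74 + £332.55 + £1,163.93 = £5,235.04
Net pay: £15,116.00 − £5,235.04 = £9,880.96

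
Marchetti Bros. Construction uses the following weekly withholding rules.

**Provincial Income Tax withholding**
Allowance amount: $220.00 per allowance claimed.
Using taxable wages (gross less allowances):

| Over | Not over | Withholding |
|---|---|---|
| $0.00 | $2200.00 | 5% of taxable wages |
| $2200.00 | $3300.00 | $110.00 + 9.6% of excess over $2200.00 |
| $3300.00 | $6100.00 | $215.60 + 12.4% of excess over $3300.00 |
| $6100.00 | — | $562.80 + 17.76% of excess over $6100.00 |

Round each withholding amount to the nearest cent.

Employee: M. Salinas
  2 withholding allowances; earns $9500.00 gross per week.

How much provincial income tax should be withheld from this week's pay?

Provincial Income Tax: taxable = $9500.00 − 2×$220.00 = $9060.00
  $562.80 + 17.76% × ($9060.00 − $6100.00) = $562.80 + 17.76% × $2960.00 = $1088.50

$1088.50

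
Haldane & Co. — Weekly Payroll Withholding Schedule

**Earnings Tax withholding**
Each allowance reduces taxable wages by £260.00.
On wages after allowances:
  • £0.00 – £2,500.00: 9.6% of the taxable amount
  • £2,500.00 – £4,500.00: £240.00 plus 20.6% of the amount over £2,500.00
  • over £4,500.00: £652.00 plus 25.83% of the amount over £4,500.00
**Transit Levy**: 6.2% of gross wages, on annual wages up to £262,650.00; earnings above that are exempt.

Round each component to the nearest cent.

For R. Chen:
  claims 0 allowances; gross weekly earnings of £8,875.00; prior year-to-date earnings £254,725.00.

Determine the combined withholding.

Earnings Tax: taxable = £8,875.00
  £652.00 + 25.83% × (£8,875.00 − £4,500.00) = £652.00 + 25.83% × £4,375.00 = £1,782.06
Transit Levy: cap £262,650.00 − YTD £254,725.00 = £7,925.00 subject; 6.2% × £7,925.00 = £491.35
Total: £1,782.06 + £491.35 = £2,273.41

£2,273.41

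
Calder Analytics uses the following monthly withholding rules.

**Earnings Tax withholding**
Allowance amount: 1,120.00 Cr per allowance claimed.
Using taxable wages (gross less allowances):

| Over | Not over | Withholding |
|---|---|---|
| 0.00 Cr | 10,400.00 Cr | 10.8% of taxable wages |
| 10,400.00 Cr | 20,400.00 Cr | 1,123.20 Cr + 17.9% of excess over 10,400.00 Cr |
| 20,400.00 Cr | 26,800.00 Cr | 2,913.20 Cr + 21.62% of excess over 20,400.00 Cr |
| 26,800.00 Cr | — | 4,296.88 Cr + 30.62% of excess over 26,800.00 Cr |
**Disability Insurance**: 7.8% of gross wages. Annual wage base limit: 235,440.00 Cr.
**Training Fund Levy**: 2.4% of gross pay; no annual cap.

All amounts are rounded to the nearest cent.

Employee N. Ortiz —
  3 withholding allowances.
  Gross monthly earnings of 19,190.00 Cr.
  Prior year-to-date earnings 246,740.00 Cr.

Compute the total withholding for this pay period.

2,555.73 Cr

Earnings Tax: taxable = 19,190.00 Cr − 3×1,120.00 Cr = 15,830.00 Cr
  1,123.20 Cr + 17.9% × (15,830.00 Cr − 10,400.00 Cr) = 1,123.20 Cr + 17.9% × 5,430.00 Cr = 2,095.17 Cr
Disability Insurance: YTD 246,740.00 Cr ≥ cap 235,440.00 Cr → 0.00 Cr
Training Fund Levy: 2.4% × 19,190.00 Cr = 460.56 Cr
Total: 2,095.17 Cr + 0.00 Cr + 460.56 Cr = 2,555.73 Cr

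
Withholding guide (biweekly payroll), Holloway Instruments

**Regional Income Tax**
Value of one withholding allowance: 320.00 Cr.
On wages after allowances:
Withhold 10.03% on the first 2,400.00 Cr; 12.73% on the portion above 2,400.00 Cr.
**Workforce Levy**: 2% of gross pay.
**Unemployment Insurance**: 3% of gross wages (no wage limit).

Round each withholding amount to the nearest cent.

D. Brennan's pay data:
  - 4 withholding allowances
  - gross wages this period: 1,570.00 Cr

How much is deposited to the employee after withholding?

Regional Income Tax: taxable = 1,570.00 Cr − 4×320.00 Cr = 290.00 Cr
  10.03% × 290.00 Cr = 29.09 Cr
Workforce Levy: 2% × 1,570.00 Cr = 31.40 Cr
Unemployment Insurance: 3% × 1,570.00 Cr = 47.10 Cr
Total withheld: 29.09 Cr + 31.40 Cr + 47.10 Cr = 107.59 Cr
Net pay: 1,570.00 Cr − 107.59 Cr = 1,462.41 Cr

1,462.41 Cr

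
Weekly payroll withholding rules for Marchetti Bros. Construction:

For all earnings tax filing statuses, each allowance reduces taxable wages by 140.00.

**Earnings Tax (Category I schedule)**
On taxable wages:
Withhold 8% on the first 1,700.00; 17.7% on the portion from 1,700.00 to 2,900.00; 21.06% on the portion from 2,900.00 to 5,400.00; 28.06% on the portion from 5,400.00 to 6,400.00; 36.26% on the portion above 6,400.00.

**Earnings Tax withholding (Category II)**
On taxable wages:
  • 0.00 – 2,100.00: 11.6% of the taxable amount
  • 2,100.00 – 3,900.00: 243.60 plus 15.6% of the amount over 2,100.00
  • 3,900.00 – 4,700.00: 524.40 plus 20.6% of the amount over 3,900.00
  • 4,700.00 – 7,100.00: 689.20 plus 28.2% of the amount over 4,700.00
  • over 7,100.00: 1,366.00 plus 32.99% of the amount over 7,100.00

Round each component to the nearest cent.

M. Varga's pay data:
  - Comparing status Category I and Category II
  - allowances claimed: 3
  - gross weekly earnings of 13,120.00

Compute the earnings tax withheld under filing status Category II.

3,213.44

Earnings Tax (Category II): taxable = 13,120.00 − 3×140.00 = 12,700.00
  1,366.00 + 32.99% × (12,700.00 − 7,100.00) = 1,366.00 + 32.99% × 5,600.00 = 3,213.44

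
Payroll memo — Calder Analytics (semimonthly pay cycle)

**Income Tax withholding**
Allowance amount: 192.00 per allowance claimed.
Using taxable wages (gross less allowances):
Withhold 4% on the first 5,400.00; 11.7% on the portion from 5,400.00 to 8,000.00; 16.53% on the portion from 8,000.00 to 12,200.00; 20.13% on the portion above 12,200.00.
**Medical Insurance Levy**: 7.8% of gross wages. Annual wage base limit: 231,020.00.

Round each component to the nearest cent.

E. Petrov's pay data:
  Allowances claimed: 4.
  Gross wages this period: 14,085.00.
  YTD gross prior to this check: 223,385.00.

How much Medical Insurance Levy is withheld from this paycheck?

Medical Insurance Levy: cap 231,020.00 − YTD 223,385.00 = 7,635.00 subject; 7.8% × 7,635.00 = 595.53

595.53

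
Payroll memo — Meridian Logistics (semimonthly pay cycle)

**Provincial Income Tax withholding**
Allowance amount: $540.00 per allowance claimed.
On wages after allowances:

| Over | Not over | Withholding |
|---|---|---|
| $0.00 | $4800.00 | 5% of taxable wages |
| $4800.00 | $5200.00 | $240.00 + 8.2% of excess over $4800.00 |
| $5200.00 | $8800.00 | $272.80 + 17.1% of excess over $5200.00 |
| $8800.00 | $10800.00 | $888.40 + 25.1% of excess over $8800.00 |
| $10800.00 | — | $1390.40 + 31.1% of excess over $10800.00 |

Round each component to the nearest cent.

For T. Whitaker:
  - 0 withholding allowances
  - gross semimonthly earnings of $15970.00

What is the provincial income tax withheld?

$2998.27

Provincial Income Tax: taxable = $15970.00
  $1390.40 + 31.1% × ($15970.00 − $10800.00) = $1390.40 + 31.1% × $5170.00 = $2998.27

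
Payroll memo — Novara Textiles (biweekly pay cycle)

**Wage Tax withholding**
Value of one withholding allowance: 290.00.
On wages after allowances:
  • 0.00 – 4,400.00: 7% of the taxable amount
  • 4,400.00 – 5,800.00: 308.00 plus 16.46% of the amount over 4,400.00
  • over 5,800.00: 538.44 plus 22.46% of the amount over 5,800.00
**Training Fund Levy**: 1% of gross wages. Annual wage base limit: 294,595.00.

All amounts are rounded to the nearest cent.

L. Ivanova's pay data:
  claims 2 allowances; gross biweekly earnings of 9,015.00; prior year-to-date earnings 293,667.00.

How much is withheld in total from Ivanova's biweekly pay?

Wage Tax: taxable = 9,015.00 − 2×290.00 = 8,435.00
  538.44 + 22.46% × (8,435.00 − 5,800.00) = 538.44 + 22.46% × 2,635.00 = 1,130.26
Training Fund Levy: cap 294,595.00 − YTD 293,667.00 = 928.00 subject; 1% × 928.00 = 9.28
Total: 1,130.26 + 9.28 = 1,139.54

1,139.54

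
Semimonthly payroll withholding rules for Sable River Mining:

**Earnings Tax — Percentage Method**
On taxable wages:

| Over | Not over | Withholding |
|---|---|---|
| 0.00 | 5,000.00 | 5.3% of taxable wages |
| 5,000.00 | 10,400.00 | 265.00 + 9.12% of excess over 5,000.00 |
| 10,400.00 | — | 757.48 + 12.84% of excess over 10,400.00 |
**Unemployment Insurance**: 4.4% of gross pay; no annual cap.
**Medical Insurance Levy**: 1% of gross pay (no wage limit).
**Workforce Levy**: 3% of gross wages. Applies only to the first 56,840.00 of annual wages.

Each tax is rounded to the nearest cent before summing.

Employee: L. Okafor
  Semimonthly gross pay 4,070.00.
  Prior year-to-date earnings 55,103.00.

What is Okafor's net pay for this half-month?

Earnings Tax: taxable = 4,070.00
  5.3% × 4,070.00 = 215.71
Unemployment Insurance: 4.4% × 4,070.00 = 179.08
Medical Insurance Levy: 1% × 4,070.00 = 40.70
Workforce Levy: cap 56,840.00 − YTD 55,103.00 = 1,737.00 subject; 3% × 1,737.00 = 52.11
Total withheld: 215.71 + 179.08 + 40.70 + 52.11 = 487.60
Net pay: 4,070.00 − 487.60 = 3,582.40

3,582.40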